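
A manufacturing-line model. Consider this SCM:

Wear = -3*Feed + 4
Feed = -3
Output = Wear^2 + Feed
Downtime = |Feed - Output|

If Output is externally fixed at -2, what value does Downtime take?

1

The intervention breaks the incoming arrows to Output: Output = Wear^2 + Feed no longer applies, and Output = -2.
Downtime = |Feed - Output|  [with Feed=-3, Output=-2]  = 1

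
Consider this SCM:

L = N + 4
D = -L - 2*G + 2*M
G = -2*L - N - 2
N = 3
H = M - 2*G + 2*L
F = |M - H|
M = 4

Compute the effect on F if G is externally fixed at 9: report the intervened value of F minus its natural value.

-48

Under do(G=9), the mechanism G = -2*L - N - 2 is discarded; G is fixed at 9.
L = N + 4  [with N=3]  = 7
H = M - 2*G + 2*L  [with M=4, G=9, L=7]  = 0
F = |M - H|  [with M=4, H=0]  = 4
Without intervention: L = N + 4  [with N=3]  = 7; G = -2*L - N - 2  [with L=7, N=3]  = -19; H = M - 2*G + 2*L  [with M=4, G=-19, L=7]  = 56; F = |M - H|  [with M=4, H=56]  = 52.
Change = 4 − 52 = -48.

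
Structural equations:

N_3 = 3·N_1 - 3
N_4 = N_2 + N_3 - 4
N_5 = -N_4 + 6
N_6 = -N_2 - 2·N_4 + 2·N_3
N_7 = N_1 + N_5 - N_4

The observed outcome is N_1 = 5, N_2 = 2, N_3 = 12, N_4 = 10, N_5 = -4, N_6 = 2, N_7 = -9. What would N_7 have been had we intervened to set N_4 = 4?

3

The intervention breaks the incoming arrows to N_4: N_4 = N_2 + N_3 - 4 no longer applies, and N_4 = 4.
N_5 = -N_4 + 6  [with N_4=4]  = 2
N_7 = N_1 + N_5 - N_4  [with N_1=5, N_5=2, N_4=4]  = 3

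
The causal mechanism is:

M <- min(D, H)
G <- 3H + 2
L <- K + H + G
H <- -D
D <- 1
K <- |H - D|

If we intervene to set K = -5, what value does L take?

The intervention breaks the incoming arrows to K: K <- |H - D| no longer applies, and K = -5.
H = -D  [with D=1]  = -1
G = 3H + 2  [with H=-1]  = -1
L = K + H + G  [with K=-5, H=-1, G=-1]  = -7

-7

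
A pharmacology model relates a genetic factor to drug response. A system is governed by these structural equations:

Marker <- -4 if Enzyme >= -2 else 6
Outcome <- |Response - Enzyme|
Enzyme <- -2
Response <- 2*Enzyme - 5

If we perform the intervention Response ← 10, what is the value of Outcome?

12

The intervention breaks the incoming arrows to Response: Response <- 2*Enzyme - 5 no longer applies, and Response = 10.
Outcome = |Response - Enzyme|  [with Response=10, Enzyme=-2]  = 12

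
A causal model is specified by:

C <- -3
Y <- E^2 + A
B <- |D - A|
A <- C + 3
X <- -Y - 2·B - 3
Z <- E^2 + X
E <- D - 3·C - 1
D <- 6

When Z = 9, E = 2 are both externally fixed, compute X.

-19

Under do(Z = 9, E = 2), each intervened variable's structural equation is replaced by its fixed value.
A = C + 3  [with C=-3]  = 0
B = |D - A|  [with D=6, A=0]  = 6
Y = E^2 + A  [with E=2, A=0]  = 4
X = -Y - 2·B - 3  [with Y=4, B=6]  = -19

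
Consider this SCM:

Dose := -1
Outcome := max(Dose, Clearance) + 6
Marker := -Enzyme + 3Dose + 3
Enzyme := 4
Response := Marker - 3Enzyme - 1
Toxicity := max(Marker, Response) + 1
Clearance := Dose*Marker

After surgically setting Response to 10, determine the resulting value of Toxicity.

Intervening sets Response = 10 and removes its equation (Response := Marker - 3Enzyme - 1).
Marker = -Enzyme + 3Dose + 3  [with Enzyme=4, Dose=-1]  = -4
Toxicity = max(Marker, Response) + 1  [with Marker=-4, Response=10]  = 11

11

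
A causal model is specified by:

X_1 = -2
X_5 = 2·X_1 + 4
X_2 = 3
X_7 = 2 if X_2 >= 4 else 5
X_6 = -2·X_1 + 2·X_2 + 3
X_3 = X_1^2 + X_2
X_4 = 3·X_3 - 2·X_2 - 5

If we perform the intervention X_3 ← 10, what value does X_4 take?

19

The intervention breaks the incoming arrows to X_3: X_3 = X_1^2 + X_2 no longer applies, and X_3 = 10.
X_4 = 3·X_3 - 2·X_2 - 5  [with X_3=10, X_2=3]  = 19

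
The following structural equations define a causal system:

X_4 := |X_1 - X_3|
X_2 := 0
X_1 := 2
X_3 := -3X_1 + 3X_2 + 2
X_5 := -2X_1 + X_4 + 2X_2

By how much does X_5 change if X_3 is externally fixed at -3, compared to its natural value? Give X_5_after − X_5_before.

do(X_3=-3) replaces the equation X_3 := -3X_1 + 3X_2 + 2 with the constant X_3 = -3.
X_4 = |X_1 - X_3|  [with X_1=2, X_3=-3]  = 5
X_5 = -2X_1 + X_4 + 2X_2  [with X_1=2, X_4=5, X_2=0]  = 1
Without intervention: X_3 = -3X_1 + 3X_2 + 2  [with X_1=2, X_2=0]  = -4; X_4 = |X_1 - X_3|  [with X_1=2, X_3=-4]  = 6; X_5 = -2X_1 + X_4 + 2X_2  [with X_1=2, X_4=6, X_2=0]  = 2.
Change = 1 − 2 = -1.

-1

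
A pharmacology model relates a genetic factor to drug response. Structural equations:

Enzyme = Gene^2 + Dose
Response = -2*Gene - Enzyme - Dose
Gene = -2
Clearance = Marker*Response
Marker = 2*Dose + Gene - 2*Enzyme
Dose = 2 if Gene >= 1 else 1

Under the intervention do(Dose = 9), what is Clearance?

180

Under do(Dose=9), the mechanism Dose = 2 if Gene >= 1 else 1 is discarded; Dose is fixed at 9.
Enzyme = Gene^2 + Dose  [with Gene=-2, Dose=9]  = 13
Marker = 2*Dose + Gene - 2*Enzyme  [with Dose=9, Gene=-2, Enzyme=13]  = -10
Response = -2*Gene - Enzyme - Dose  [with Gene=-2, Enzyme=13, Dose=9]  = -18
Clearance = Marker*Response  [with Marker=-10, Response=-18]  = 180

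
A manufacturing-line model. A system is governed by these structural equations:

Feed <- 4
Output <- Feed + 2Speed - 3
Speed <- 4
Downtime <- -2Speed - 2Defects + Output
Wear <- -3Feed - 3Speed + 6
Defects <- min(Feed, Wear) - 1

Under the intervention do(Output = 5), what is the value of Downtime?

35

The intervention breaks the incoming arrows to Output: Output <- Feed + 2Speed - 3 no longer applies, and Output = 5.
Wear = -3Feed - 3Speed + 6  [with Feed=4, Speed=4]  = -18
Defects = min(Feed, Wear) - 1  [with Feed=4, Wear=-18]  = -19
Downtime = -2Speed - 2Defects + Output  [with Speed=4, Defects=-19, Output=5]  = 35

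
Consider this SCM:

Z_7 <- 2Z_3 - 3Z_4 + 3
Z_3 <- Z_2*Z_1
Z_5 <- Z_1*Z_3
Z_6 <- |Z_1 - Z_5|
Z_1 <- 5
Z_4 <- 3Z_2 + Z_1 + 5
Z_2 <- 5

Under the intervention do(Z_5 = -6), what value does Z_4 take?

The intervention breaks the incoming arrows to Z_5: Z_5 <- Z_1*Z_3 no longer applies, and Z_5 = -6.
Since Z_4 is not a descendant of the intervened variable, it is unaffected.
Z_4 = 3Z_2 + Z_1 + 5  [with Z_2=5, Z_1=5]  = 25

25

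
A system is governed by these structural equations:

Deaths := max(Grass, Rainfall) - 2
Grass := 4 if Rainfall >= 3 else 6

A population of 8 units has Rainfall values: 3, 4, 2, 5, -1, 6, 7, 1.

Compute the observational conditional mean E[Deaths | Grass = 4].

3.2

Observing Grass=4 restricts to units where Grass's equation naturally yields 4: Rainfall ∈ {3, 4, 5, 6, 7}. In that subpopulation Deaths = 2, 2, 3, 4, 5, mean 3.2.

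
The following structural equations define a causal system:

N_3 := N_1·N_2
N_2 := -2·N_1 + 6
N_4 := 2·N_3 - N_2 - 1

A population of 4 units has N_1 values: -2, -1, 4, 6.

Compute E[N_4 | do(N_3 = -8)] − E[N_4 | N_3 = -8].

The intervention sets N_3=-8 in all 4 units regardless of N_1. Recomputing N_4 per unit gives -27, -25, -15, -11; average -19.5.
Conditioning on N_3=-8 selects the 2 unit(s) with N_1 ∈ {-1, 4}. Their N_4 values: -25, -15. Mean = -20.
Difference = -19.5 − (-20) = 0.5.

0.5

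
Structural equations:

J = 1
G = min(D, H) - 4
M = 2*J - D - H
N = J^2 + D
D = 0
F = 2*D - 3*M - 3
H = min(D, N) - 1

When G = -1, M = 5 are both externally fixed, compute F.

-18

Setting G = -1, M = 5 by intervention discards those variables' equations.
F = 2*D - 3*M - 3  [with D=0, M=5]  = -18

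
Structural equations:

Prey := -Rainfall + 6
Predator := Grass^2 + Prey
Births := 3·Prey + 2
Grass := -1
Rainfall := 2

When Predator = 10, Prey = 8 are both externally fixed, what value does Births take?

26

The joint intervention fixes Predator = 10, Prey = 8, removing each variable's own equation.
Births = 3·Prey + 2  [with Prey=8]  = 26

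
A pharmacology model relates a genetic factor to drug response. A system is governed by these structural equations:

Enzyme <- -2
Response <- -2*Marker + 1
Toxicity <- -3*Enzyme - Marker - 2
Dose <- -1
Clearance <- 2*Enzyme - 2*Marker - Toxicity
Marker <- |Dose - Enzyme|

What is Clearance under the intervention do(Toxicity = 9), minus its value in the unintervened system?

-6

The intervention breaks the incoming arrows to Toxicity: Toxicity <- -3*Enzyme - Marker - 2 no longer applies, and Toxicity = 9.
Marker = |Dose - Enzyme|  [with Dose=-1, Enzyme=-2]  = 1
Clearance = 2*Enzyme - 2*Marker - Toxicity  [with Enzyme=-2, Marker=1, Toxicity=9]  = -15
Without intervention: Marker = |Dose - Enzyme|  [with Dose=-1, Enzyme=-2]  = 1; Toxicity = -3*Enzyme - Marker - 2  [with Enzyme=-2, Marker=1]  = 3; Clearance = 2*Enzyme - 2*Marker - Toxicity  [with Enzyme=-2, Marker=1, Toxicity=3]  = -9.
Change = -15 − (-9) = -6.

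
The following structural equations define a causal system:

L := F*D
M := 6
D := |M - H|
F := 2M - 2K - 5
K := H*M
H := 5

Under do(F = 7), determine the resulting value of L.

Under do(F=7), the mechanism F := 2M - 2K - 5 is discarded; F is fixed at 7.
D = |M - H|  [with M=6, H=5]  = 1
L = F*D  [with F=7, D=1]  = 7

7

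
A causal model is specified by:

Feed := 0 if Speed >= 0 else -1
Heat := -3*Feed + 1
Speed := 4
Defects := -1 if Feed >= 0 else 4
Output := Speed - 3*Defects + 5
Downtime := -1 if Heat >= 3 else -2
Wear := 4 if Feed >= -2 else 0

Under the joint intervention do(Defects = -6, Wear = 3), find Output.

27

Setting Defects = -6, Wear = 3 by intervention discards those variables' equations.
Output = Speed - 3*Defects + 5  [with Speed=4, Defects=-6]  = 27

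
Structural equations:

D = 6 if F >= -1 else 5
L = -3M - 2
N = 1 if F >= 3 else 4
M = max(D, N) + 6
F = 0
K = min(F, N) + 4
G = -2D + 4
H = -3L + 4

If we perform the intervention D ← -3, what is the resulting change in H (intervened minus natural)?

-18

The intervention breaks the incoming arrows to D: D = 6 if F >= -1 else 5 no longer applies, and D = -3.
N = 1 if F >= 3 else 4  [with F=0]  = 4
M = max(D, N) + 6  [with D=-3, N=4]  = 10
L = -3M - 2  [with M=10]  = -32
H = -3L + 4  [with L=-32]  = 100
Without intervention: N = 1 if F >= 3 else 4  [with F=0]  = 4; D = 6 if F >= -1 else 5  [with F=0]  = 6; M = max(D, N) + 6  [with D=6, N=4]  = 12; L = -3M - 2  [with M=12]  = -38; H = -3L + 4  [with L=-38]  = 118.
Change = 100 − 118 = -18.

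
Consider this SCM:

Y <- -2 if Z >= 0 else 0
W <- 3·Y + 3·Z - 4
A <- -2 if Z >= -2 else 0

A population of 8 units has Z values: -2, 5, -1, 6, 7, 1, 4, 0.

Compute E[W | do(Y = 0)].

3.5

The intervention sets Y=0 in all 8 units regardless of Z. Recomputing W per unit gives -10, 11, -7, 14, 17, -1, 8, -4; average 3.5.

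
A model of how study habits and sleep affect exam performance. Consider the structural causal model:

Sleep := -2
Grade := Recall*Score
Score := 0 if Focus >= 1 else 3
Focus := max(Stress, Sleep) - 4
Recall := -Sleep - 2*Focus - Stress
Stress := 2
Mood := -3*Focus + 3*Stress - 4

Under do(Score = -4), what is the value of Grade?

The intervention breaks the incoming arrows to Score: Score := 0 if Focus >= 1 else 3 no longer applies, and Score = -4.
Focus = max(Stress, Sleep) - 4  [with Stress=2, Sleep=-2]  = -2
Recall = -Sleep - 2*Focus - Stress  [with Sleep=-2, Focus=-2, Stress=2]  = 4
Grade = Recall*Score  [with Recall=4, Score=-4]  = -16

-16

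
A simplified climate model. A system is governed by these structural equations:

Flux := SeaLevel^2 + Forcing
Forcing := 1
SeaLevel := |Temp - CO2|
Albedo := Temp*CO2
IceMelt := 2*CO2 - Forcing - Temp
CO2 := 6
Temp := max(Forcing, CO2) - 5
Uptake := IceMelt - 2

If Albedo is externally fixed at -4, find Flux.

Under do(Albedo=-4), the mechanism Albedo := Temp*CO2 is discarded; Albedo is fixed at -4.
Since Flux is not a descendant of the intervened variable, it is unaffected.
Temp = max(Forcing, CO2) - 5  [with Forcing=1, CO2=6]  = 1
SeaLevel = |Temp - CO2|  [with Temp=1, CO2=6]  = 5
Flux = SeaLevel^2 + Forcing  [with SeaLevel=5, Forcing=1]  = 26

26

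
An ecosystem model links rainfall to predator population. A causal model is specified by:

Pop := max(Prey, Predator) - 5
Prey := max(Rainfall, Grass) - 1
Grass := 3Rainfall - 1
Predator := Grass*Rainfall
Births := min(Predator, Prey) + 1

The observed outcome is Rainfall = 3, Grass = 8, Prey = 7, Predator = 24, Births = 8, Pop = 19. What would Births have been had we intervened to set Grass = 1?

do(Grass=1) replaces the equation Grass := 3Rainfall - 1 with the constant Grass = 1.
Prey = max(Rainfall, Grass) - 1  [with Rainfall=3, Grass=1]  = 2
Predator = Grass*Rainfall  [with Grass=1, Rainfall=3]  = 3
Births = min(Predator, Prey) + 1  [with Predator=3, Prey=2]  = 3

3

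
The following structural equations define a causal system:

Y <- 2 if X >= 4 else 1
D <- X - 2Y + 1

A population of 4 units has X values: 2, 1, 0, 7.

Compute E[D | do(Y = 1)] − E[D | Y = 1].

1.5

The intervention sets Y=1 in all 4 units regardless of X. Recomputing D per unit gives 1, 0, -1, 6; average 1.5.
Observing Y=1 restricts to units where Y's equation naturally yields 1: X ∈ {2, 1, 0}. In that subpopulation D = 1, 0, -1, mean 0.
Difference = 1.5 − 0 = 1.5.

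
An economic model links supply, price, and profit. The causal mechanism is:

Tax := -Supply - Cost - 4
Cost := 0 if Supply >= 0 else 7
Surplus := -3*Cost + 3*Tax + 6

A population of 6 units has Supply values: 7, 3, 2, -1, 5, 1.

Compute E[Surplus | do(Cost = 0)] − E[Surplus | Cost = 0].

2.3

The intervention sets Cost=0 in all 6 units regardless of Supply. Recomputing Surplus per unit gives -27, -15, -12, -3, -21, -9; average -14.5.
Conditioning on Cost=0 selects the 5 unit(s) with Supply ∈ {7, 3, 2, 5, 1}. Their Surplus values: -27, -15, -12, -21, -9. Mean = -16.8.
Difference = -14.5 − (-16.8) = 2.3.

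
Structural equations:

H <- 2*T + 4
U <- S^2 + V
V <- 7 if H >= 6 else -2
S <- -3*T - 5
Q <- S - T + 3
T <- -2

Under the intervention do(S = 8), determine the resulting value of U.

62

Under do(S=8), the mechanism S <- -3*T - 5 is discarded; S is fixed at 8.
H = 2*T + 4  [with T=-2]  = 0
V = 7 if H >= 6 else -2  [with H=0]  = -2
U = S^2 + V  [with S=8, V=-2]  = 62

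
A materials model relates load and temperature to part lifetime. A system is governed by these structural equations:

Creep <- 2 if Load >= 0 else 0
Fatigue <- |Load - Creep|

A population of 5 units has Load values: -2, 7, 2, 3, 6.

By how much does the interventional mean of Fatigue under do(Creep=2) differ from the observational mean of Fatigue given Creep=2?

do(Creep=2) breaks Creep's dependence on Load. With Creep=2 fixed, Fatigue across the units is 4, 5, 0, 1, 4, mean 2.8.
Conditioning on Creep=2 selects the 4 unit(s) with Load ∈ {7, 2, 3, 6}. Their Fatigue values: 5, 0, 1, 4. Mean = 2.5.
Difference = 2.8 − 2.5 = 0.3.

0.3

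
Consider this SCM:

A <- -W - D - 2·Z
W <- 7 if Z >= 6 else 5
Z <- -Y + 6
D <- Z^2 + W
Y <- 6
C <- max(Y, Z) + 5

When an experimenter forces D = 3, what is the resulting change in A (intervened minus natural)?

2

Under do(D=3), the mechanism D <- Z^2 + W is discarded; D is fixed at 3.
Z = -Y + 6  [with Y=6]  = 0
W = 7 if Z >= 6 else 5  [with Z=0]  = 5
A = -W - D - 2·Z  [with W=5, D=3, Z=0]  = -8
Without intervention: Z = -Y + 6  [with Y=6]  = 0; W = 7 if Z >= 6 else 5  [with Z=0]  = 5; D = Z^2 + W  [with Z=0, W=5]  = 5; A = -W - D - 2·Z  [with W=5, D=5, Z=0]  = -10.
Change = -8 − (-10) = 2.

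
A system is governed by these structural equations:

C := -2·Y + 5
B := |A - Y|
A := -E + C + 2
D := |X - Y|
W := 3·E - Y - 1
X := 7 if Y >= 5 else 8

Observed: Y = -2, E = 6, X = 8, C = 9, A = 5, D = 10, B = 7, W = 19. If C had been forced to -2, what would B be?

The intervention breaks the incoming arrows to C: C := -2·Y + 5 no longer applies, and C = -2.
A = -E + C + 2  [with E=6, C=-2]  = -6
B = |A - Y|  [with A=-6, Y=-2]  = 4

4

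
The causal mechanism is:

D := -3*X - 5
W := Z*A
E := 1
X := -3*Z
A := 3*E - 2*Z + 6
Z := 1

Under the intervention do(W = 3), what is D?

4

do(W=3) replaces the equation W := Z*A with the constant W = 3.
Since D is not a descendant of the intervened variable, it is unaffected.
X = -3*Z  [with Z=1]  = -3
D = -3*X - 5  [with X=-3]  = 4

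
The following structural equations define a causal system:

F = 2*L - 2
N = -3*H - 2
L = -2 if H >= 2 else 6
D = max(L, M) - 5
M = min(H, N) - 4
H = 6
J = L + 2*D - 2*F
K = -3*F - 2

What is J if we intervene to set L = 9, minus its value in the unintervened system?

The intervention breaks the incoming arrows to L: L = -2 if H >= 2 else 6 no longer applies, and L = 9.
N = -3*H - 2  [with H=6]  = -20
M = min(H, N) - 4  [with H=6, N=-20]  = -24
F = 2*L - 2  [with L=9]  = 16
D = max(L, M) - 5  [with L=9, M=-24]  = 4
J = L + 2*D - 2*F  [with L=9, D=4, F=16]  = -15
Without intervention: N = -3*H - 2  [with H=6]  = -20; M = min(H, N) - 4  [with H=6, N=-20]  = -24; L = -2 if H >= 2 else 6  [with H=6]  = -2; F = 2*L - 2  [with L=-2]  = -6; D = max(L, M) - 5  [with L=-2, M=-24]  = -7; J = L + 2*D - 2*F  [with L=-2, D=-7, F=-6]  = -4.
Change = -15 − (-4) = -11.

-11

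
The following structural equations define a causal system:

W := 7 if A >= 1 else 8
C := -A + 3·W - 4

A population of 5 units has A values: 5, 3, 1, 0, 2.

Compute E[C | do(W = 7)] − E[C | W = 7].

0.55

Every unit gets W=7 under the intervention. C values become 12, 14, 16, 17, 15; E[C|do(W=7)] = 14.8.
Conditioning on W=7 selects the 4 unit(s) with A ∈ {5, 3, 1, 2}. Their C values: 12, 14, 16, 15. Mean = 14.25.
Difference = 14.8 − 14.25 = 0.55.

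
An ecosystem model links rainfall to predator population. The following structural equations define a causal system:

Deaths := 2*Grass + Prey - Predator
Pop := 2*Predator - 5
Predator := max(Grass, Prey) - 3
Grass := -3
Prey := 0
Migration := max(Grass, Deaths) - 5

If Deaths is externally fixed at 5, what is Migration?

0

Intervening sets Deaths = 5 and removes its equation (Deaths := 2*Grass + Prey - Predator).
Migration = max(Grass, Deaths) - 5  [with Grass=-3, Deaths=5]  = 0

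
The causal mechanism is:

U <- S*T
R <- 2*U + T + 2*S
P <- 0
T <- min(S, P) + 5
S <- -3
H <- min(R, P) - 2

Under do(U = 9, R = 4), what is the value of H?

The joint intervention fixes U = 9, R = 4, removing each variable's own equation.
H = min(R, P) - 2  [with R=4, P=0]  = -2

-2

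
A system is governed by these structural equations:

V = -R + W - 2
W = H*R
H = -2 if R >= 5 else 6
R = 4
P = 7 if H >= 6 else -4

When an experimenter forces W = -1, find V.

Intervening sets W = -1 and removes its equation (W = H*R).
V = -R + W - 2  [with R=4, W=-1]  = -7

-7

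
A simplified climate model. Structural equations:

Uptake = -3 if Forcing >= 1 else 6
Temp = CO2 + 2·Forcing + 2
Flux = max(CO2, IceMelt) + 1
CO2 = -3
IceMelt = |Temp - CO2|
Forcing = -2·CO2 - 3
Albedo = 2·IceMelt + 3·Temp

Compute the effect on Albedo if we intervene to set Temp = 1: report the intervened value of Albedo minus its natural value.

-20

do(Temp=1) replaces the equation Temp = CO2 + 2·Forcing + 2 with the constant Temp = 1.
IceMelt = |Temp - CO2|  [with Temp=1, CO2=-3]  = 4
Albedo = 2·IceMelt + 3·Temp  [with IceMelt=4, Temp=1]  = 11
Without intervention: Forcing = -2·CO2 - 3  [with CO2=-3]  = 3; Temp = CO2 + 2·Forcing + 2  [with CO2=-3, Forcing=3]  = 5; IceMelt = |Temp - CO2|  [with Temp=5, CO2=-3]  = 8; Albedo = 2·IceMelt + 3·Temp  [with IceMelt=8, Temp=5]  = 31.
Change = 11 − 31 = -20.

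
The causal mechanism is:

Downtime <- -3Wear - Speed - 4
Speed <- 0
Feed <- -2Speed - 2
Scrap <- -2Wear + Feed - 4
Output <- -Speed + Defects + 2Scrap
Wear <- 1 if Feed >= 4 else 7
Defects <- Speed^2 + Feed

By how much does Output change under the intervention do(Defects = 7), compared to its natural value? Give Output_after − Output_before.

Under do(Defects=7), the mechanism Defects <- Speed^2 + Feed is discarded; Defects is fixed at 7.
Feed = -2Speed - 2  [with Speed=0]  = -2
Wear = 1 if Feed >= 4 else 7  [with Feed=-2]  = 7
Scrap = -2Wear + Feed - 4  [with Wear=7, Feed=-2]  = -20
Output = -Speed + Defects + 2Scrap  [with Speed=0, Defects=7, Scrap=-20]  = -33
Without intervention: Feed = -2Speed - 2  [with Speed=0]  = -2; Wear = 1 if Feed >= 4 else 7  [with Feed=-2]  = 7; Defects = Speed^2 + Feed  [with Speed=0, Feed=-2]  = -2; Scrap = -2Wear + Feed - 4  [with Wear=7, Feed=-2]  = -20; Output = -Speed + Defects + 2Scrap  [with Speed=0, Defects=-2, Scrap=-20]  = -42.
Change = -33 − (-42) = 9.

9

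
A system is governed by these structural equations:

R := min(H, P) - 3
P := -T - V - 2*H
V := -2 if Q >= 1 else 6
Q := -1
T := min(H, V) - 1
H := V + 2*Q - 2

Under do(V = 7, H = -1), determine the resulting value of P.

-3

Under do(V = 7, H = -1), each intervened variable's structural equation is replaced by its fixed value.
T = min(H, V) - 1  [with H=-1, V=7]  = -2
P = -T - V - 2*H  [with T=-2, V=7, H=-1]  = -3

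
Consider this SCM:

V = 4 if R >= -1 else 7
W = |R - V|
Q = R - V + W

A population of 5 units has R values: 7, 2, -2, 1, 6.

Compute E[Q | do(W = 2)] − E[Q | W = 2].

Every unit gets W=2 under the intervention. Q values become 5, 0, -7, -1, 4; E[Q|do(W=2)] = 0.2.
E[Q|W=2] averages over only the 2 units with W=2 (R = 2, 6): Q = 0, 4, mean 2.
Difference = 0.2 − 2 = -1.8.

-1.8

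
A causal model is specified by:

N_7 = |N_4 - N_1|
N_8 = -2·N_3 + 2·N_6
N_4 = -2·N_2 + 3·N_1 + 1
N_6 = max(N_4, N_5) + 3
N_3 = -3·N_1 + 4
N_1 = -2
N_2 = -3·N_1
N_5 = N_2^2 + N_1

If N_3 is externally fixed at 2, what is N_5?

34

do(N_3=2) replaces the equation N_3 = -3·N_1 + 4 with the constant N_3 = 2.
N_5 is not downstream of the intervention, so its value is determined by the original equations.
N_2 = -3·N_1  [with N_1=-2]  = 6
N_5 = N_2^2 + N_1  [with N_2=6, N_1=-2]  = 34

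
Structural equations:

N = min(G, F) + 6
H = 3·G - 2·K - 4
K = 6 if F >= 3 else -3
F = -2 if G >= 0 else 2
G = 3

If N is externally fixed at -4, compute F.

-2

The intervention breaks the incoming arrows to N: N = min(G, F) + 6 no longer applies, and N = -4.
Since F is not a descendant of the intervened variable, it is unaffected.
F = -2 if G >= 0 else 2  [with G=3]  = -2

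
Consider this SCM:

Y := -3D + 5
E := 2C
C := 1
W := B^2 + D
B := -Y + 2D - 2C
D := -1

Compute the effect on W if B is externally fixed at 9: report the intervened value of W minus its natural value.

-63

The intervention breaks the incoming arrows to B: B := -Y + 2D - 2C no longer applies, and B = 9.
W = B^2 + D  [with B=9, D=-1]  = 80
Without intervention: Y = -3D + 5  [with D=-1]  = 8; B = -Y + 2D - 2C  [with Y=8, D=-1, C=1]  = -12; W = B^2 + D  [with B=-12, D=-1]  = 143.
Change = 80 − 143 = -63.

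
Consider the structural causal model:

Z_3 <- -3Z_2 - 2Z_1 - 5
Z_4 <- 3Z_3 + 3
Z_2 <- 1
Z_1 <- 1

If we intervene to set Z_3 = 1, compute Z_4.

6

The intervention breaks the incoming arrows to Z_3: Z_3 <- -3Z_2 - 2Z_1 - 5 no longer applies, and Z_3 = 1.
Z_4 = 3Z_3 + 3  [with Z_3=1]  = 6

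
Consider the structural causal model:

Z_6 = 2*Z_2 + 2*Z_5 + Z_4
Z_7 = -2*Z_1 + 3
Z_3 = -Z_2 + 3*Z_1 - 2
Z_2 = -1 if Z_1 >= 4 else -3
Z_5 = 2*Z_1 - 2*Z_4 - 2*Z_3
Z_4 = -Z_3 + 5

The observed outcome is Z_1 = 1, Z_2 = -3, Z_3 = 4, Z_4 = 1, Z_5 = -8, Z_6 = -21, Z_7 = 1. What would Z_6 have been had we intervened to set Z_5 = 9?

The intervention breaks the incoming arrows to Z_5: Z_5 = 2*Z_1 - 2*Z_4 - 2*Z_3 no longer applies, and Z_5 = 9.
Z_2 = -1 if Z_1 >= 4 else -3  [with Z_1=1]  = -3
Z_3 = -Z_2 + 3*Z_1 - 2  [with Z_2=-3, Z_1=1]  = 4
Z_4 = -Z_3 + 5  [with Z_3=4]  = 1
Z_6 = 2*Z_2 + 2*Z_5 + Z_4  [with Z_2=-3, Z_5=9, Z_4=1]  = 13

13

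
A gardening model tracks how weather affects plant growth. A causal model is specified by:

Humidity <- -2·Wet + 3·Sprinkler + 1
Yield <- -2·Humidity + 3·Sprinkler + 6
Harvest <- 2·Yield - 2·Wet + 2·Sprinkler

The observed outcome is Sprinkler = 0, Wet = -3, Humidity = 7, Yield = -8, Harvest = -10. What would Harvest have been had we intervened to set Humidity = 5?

-2

do(Humidity=5) replaces the equation Humidity <- -2·Wet + 3·Sprinkler + 1 with the constant Humidity = 5.
Yield = -2·Humidity + 3·Sprinkler + 6  [with Humidity=5, Sprinkler=0]  = -4
Harvest = 2·Yield - 2·Wet + 2·Sprinkler  [with Yield=-4, Wet=-3, Sprinkler=0]  = -2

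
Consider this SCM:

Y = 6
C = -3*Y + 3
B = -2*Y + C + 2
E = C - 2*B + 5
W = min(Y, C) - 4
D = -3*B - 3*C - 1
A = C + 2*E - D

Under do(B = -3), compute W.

-19

do(B=-3) replaces the equation B = -2*Y + C + 2 with the constant B = -3.
W is not downstream of the intervention, so its value is determined by the original equations.
C = -3*Y + 3  [with Y=6]  = -15
W = min(Y, C) - 4  [with Y=6, C=-15]  = -19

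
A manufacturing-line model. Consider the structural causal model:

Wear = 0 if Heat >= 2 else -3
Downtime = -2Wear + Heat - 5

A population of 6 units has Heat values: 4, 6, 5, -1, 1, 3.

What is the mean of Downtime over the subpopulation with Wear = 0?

-0.5

Conditioning on Wear=0 selects the 4 unit(s) with Heat ∈ {4, 6, 5, 3}. Their Downtime values: -1, 1, 0, -2. Mean = -0.5.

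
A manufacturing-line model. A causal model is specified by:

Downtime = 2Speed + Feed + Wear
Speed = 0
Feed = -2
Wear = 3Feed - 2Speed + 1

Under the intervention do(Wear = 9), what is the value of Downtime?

7

The intervention breaks the incoming arrows to Wear: Wear = 3Feed - 2Speed + 1 no longer applies, and Wear = 9.
Downtime = 2Speed + Feed + Wear  [with Speed=0, Feed=-2, Wear=9]  = 7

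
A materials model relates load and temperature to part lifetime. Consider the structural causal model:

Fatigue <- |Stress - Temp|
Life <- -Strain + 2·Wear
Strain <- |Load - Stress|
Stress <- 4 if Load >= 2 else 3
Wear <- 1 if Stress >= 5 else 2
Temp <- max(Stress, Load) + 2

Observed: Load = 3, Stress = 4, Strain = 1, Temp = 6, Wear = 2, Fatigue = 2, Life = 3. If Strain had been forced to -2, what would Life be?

The intervention breaks the incoming arrows to Strain: Strain <- |Load - Stress| no longer applies, and Strain = -2.
Stress = 4 if Load >= 2 else 3  [with Load=3]  = 4
Wear = 1 if Stress >= 5 else 2  [with Stress=4]  = 2
Life = -Strain + 2·Wear  [with Strain=-2, Wear=2]  = 6

6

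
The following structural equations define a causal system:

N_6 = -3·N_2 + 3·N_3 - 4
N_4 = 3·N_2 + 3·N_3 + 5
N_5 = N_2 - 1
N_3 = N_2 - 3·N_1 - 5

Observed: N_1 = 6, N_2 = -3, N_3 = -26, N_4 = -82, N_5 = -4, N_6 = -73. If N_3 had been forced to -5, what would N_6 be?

The intervention breaks the incoming arrows to N_3: N_3 = N_2 - 3·N_1 - 5 no longer applies, and N_3 = -5.
N_6 = -3·N_2 + 3·N_3 - 4  [with N_2=-3, N_3=-5]  = -10

-10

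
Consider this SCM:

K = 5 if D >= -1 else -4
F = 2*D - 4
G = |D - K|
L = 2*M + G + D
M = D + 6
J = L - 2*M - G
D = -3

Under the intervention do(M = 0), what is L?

-2

do(M=0) replaces the equation M = D + 6 with the constant M = 0.
K = 5 if D >= -1 else -4  [with D=-3]  = -4
G = |D - K|  [with D=-3, K=-4]  = 1
L = 2*M + G + D  [with M=0, G=1, D=-3]  = -2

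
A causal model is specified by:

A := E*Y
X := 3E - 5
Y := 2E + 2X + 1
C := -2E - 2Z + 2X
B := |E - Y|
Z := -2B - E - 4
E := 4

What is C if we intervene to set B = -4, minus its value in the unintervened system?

-92

The intervention breaks the incoming arrows to B: B := |E - Y| no longer applies, and B = -4.
X = 3E - 5  [with E=4]  = 7
Z = -2B - E - 4  [with B=-4, E=4]  = 0
C = -2E - 2Z + 2X  [with E=4, Z=0, X=7]  = 6
Without intervention: X = 3E - 5  [with E=4]  = 7; Y = 2E + 2X + 1  [with E=4, X=7]  = 23; B = |E - Y|  [with E=4, Y=23]  = 19; Z = -2B - E - 4  [with B=19, E=4]  = -46; C = -2E - 2Z + 2X  [with E=4, Z=-46, X=7]  = 98.
Change = 6 − 98 = -92.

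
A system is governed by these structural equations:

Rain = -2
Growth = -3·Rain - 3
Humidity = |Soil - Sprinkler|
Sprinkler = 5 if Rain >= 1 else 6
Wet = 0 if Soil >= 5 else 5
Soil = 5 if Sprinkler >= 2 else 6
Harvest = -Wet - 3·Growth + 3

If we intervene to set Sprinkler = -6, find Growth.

3

do(Sprinkler=-6) replaces the equation Sprinkler = 5 if Rain >= 1 else 6 with the constant Sprinkler = -6.
Since Growth is not a descendant of the intervened variable, it is unaffected.
Growth = -3·Rain - 3  [with Rain=-2]  = 3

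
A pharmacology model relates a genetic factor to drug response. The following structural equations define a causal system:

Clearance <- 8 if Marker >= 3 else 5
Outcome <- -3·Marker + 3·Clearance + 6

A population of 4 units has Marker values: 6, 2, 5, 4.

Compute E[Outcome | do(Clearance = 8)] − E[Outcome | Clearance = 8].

2.25

do(Clearance=8) breaks Clearance's dependence on Marker. With Clearance=8 fixed, Outcome across the units is 12, 24, 15, 18, mean 17.25.
Conditioning on Clearance=8 selects the 3 unit(s) with Marker ∈ {6, 5, 4}. Their Outcome values: 12, 15, 18. Mean = 15.
Difference = 17.25 − 15 = 2.25.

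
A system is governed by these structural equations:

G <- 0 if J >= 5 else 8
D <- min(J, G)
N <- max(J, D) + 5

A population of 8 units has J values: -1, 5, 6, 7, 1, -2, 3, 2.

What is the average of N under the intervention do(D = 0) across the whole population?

8

Under do(D=0), D's equation is replaced by D=0 for every unit. Per-unit N: 5, 10, 11, 12, 6, 5, 8, 7. Mean = 8.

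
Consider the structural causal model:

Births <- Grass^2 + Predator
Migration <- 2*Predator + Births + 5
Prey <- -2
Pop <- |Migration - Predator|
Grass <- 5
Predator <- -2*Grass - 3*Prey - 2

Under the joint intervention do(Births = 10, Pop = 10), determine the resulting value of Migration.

Setting Births = 10, Pop = 10 by intervention discards those variables' equations.
Predator = -2*Grass - 3*Prey - 2  [with Grass=5, Prey=-2]  = -6
Migration = 2*Predator + Births + 5  [with Predator=-6, Births=10]  = 3

3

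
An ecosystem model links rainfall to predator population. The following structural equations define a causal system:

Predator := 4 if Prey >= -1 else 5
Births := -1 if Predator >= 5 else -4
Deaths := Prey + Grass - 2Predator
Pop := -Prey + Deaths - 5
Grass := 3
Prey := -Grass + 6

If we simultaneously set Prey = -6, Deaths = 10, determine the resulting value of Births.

The joint intervention fixes Prey = -6, Deaths = 10, removing each variable's own equation.
Predator = 4 if Prey >= -1 else 5  [with Prey=-6]  = 5
Births = -1 if Predator >= 5 else -4  [with Predator=5]  = -1

-1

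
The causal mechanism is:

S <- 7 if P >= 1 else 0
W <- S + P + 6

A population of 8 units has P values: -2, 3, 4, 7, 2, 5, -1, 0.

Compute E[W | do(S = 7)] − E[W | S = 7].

do(S=7) breaks S's dependence on P. With S=7 fixed, W across the units is 11, 16, 17, 20, 15, 18, 12, 13, mean 15.25.
E[W|S=7] averages over only the 5 units with S=7 (P = 3, 4, 7, 2, 5): W = 16, 17, 20, 15, 18, mean 17.2.
Difference = 15.25 − 17.2 = -1.95.

-1.95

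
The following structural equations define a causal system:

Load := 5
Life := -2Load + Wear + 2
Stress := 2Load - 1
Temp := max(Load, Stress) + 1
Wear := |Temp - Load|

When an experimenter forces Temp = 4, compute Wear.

1

The intervention breaks the incoming arrows to Temp: Temp := max(Load, Stress) + 1 no longer applies, and Temp = 4.
Wear = |Temp - Load|  [with Temp=4, Load=5]  = 1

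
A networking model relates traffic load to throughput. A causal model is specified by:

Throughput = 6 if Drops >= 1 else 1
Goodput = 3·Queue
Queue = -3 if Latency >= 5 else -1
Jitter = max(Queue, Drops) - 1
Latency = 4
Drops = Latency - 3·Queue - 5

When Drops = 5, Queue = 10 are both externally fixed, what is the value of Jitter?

The joint intervention fixes Drops = 5, Queue = 10, removing each variable's own equation.
Jitter = max(Queue, Drops) - 1  [with Queue=10, Drops=5]  = 9

9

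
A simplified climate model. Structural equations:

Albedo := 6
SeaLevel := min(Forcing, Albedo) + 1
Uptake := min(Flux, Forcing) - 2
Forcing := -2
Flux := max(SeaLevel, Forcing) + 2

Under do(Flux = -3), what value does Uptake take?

Intervening sets Flux = -3 and removes its equation (Flux := max(SeaLevel, Forcing) + 2).
Uptake = min(Flux, Forcing) - 2  [with Flux=-3, Forcing=-2]  = -5

-5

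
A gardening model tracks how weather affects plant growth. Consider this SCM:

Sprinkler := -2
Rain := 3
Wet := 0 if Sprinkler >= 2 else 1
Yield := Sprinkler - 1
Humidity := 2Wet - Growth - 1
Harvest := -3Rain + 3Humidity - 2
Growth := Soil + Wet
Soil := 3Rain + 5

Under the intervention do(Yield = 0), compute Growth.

15

The intervention breaks the incoming arrows to Yield: Yield := Sprinkler - 1 no longer applies, and Yield = 0.
Growth is not downstream of the intervention, so its value is determined by the original equations.
Soil = 3Rain + 5  [with Rain=3]  = 14
Wet = 0 if Sprinkler >= 2 else 1  [with Sprinkler=-2]  = 1
Growth = Soil + Wet  [with Soil=14, Wet=1]  = 15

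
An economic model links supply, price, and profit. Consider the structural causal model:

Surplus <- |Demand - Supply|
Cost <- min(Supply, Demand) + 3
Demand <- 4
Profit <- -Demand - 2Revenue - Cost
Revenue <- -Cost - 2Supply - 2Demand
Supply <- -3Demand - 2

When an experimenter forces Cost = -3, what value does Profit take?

do(Cost=-3) replaces the equation Cost <- min(Supply, Demand) + 3 with the constant Cost = -3.
Supply = -3Demand - 2  [with Demand=4]  = -14
Revenue = -Cost - 2Supply - 2Demand  [with Cost=-3, Supply=-14, Demand=4]  = 23
Profit = -Demand - 2Revenue - Cost  [with Demand=4, Revenue=23, Cost=-3]  = -47

-47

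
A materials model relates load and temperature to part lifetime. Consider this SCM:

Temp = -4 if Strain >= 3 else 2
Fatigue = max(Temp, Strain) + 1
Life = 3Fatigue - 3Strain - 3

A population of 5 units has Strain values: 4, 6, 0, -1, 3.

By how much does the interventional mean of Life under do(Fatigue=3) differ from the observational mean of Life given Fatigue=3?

Every unit gets Fatigue=3 under the intervention. Life values become -6, -12, 6, 9, -3; E[Life|do(Fatigue=3)] = -1.2.
Conditioning on Fatigue=3 selects the 2 unit(s) with Strain ∈ {0, -1}. Their Life values: 6, 9. Mean = 7.5.
Difference = -1.2 − 7.5 = -8.7.

-8.7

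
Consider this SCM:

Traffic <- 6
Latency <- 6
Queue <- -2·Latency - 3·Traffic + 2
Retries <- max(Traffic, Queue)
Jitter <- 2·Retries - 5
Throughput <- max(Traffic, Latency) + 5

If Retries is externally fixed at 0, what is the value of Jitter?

-5

Intervening sets Retries = 0 and removes its equation (Retries <- max(Traffic, Queue)).
Jitter = 2·Retries - 5  [with Retries=0]  = -5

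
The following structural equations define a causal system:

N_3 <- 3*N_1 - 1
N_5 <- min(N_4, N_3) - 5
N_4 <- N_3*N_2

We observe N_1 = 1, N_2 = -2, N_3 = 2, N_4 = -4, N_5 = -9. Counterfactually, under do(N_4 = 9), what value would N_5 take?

Intervening sets N_4 = 9 and removes its equation (N_4 <- N_3*N_2).
N_3 = 3*N_1 - 1  [with N_1=1]  = 2
N_5 = min(N_4, N_3) - 5  [with N_4=9, N_3=2]  = -3

-3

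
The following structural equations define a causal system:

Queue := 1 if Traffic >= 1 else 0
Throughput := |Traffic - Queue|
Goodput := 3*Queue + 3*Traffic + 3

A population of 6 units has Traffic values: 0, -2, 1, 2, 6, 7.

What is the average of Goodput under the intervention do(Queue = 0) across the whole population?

10

do(Queue=0) breaks Queue's dependence on Traffic. With Queue=0 fixed, Goodput across the units is 3, -3, 6, 9, 21, 24, mean 10.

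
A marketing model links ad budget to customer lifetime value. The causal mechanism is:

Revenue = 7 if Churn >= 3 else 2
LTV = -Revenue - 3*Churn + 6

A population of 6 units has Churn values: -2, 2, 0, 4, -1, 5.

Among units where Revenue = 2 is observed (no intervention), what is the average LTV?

4.75

Conditioning on Revenue=2 selects the 4 unit(s) with Churn ∈ {-2, 2, 0, -1}. Their LTV values: 10, -2, 4, 7. Mean = 4.75.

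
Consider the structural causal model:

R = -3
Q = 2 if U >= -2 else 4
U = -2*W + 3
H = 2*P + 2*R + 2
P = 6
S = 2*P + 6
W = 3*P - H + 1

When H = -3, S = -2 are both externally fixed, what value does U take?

Setting H = -3, S = -2 by intervention discards those variables' equations.
W = 3*P - H + 1  [with P=6, H=-3]  = 22
U = -2*W + 3  [with W=22]  = -41

-41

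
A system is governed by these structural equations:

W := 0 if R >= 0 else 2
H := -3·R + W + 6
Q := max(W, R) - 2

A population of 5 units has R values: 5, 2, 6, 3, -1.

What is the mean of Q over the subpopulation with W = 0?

2

Conditioning on W=0 selects the 4 unit(s) with R ∈ {5, 2, 6, 3}. Their Q values: 3, 0, 4, 1. Mean = 2.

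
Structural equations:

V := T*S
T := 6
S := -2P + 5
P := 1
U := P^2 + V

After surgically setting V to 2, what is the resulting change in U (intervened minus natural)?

-16

Intervening sets V = 2 and removes its equation (V := T*S).
U = P^2 + V  [with P=1, V=2]  = 3
Without intervention: S = -2P + 5  [with P=1]  = 3; V = T*S  [with T=6, S=3]  = 18; U = P^2 + V  [with P=1, V=18]  = 19.
Change = 3 − 19 = -16.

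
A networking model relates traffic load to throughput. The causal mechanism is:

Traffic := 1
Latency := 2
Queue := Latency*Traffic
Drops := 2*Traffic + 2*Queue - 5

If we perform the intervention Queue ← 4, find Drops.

5

The intervention breaks the incoming arrows to Queue: Queue := Latency*Traffic no longer applies, and Queue = 4.
Drops = 2*Traffic + 2*Queue - 5  [with Traffic=1, Queue=4]  = 5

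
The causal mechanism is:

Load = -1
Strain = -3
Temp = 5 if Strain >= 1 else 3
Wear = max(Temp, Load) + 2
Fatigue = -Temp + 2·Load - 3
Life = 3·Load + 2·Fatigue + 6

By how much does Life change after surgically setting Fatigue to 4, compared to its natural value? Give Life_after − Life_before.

The intervention breaks the incoming arrows to Fatigue: Fatigue = -Temp + 2·Load - 3 no longer applies, and Fatigue = 4.
Life = 3·Load + 2·Fatigue + 6  [with Load=-1, Fatigue=4]  = 11
Without intervention: Temp = 5 if Strain >= 1 else 3  [with Strain=-3]  = 3; Fatigue = -Temp + 2·Load - 3  [with Temp=3, Load=-1]  = -8; Life = 3·Load + 2·Fatigue + 6  [with Load=-1, Fatigue=-8]  = -13.
Change = 11 − (-13) = 24.

24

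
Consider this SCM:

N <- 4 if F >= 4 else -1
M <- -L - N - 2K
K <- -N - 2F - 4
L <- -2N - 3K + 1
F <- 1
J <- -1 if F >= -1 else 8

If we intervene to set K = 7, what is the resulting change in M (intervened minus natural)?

12

The intervention breaks the incoming arrows to K: K <- -N - 2F - 4 no longer applies, and K = 7.
N = 4 if F >= 4 else -1  [with F=1]  = -1
L = -2N - 3K + 1  [with N=-1, K=7]  = -18
M = -L - N - 2K  [with L=-18, N=-1, K=7]  = 5
Without intervention: N = 4 if F >= 4 else -1  [with F=1]  = -1; K = -N - 2F - 4  [with N=-1, F=1]  = -5; L = -2N - 3K + 1  [with N=-1, K=-5]  = 18; M = -L - N - 2K  [with L=18, N=-1, K=-5]  = -7.
Change = 5 − (-7) = 12.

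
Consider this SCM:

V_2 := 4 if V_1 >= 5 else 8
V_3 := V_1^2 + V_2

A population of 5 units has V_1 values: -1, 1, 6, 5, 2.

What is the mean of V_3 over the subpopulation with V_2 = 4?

Conditioning on V_2=4 selects the 2 unit(s) with V_1 ∈ {6, 5}. Their V_3 values: 40, 29. Mean = 34.5.

34.5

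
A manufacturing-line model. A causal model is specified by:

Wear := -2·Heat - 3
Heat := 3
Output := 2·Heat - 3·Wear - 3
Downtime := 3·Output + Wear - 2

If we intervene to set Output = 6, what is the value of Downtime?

7

The intervention breaks the incoming arrows to Output: Output := 2·Heat - 3·Wear - 3 no longer applies, and Output = 6.
Wear = -2·Heat - 3  [with Heat=3]  = -9
Downtime = 3·Output + Wear - 2  [with Output=6, Wear=-9]  = 7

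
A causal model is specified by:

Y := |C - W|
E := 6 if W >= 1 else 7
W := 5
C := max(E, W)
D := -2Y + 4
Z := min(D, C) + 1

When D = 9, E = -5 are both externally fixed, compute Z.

6

The joint intervention fixes D = 9, E = -5, removing each variable's own equation.
C = max(E, W)  [with E=-5, W=5]  = 5
Z = min(D, C) + 1  [with D=9, C=5]  = 6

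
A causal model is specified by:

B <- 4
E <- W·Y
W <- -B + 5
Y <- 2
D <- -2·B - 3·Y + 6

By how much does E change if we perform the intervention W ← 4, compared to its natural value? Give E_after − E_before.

do(W=4) replaces the equation W <- -B + 5 with the constant W = 4.
E = W·Y  [with W=4, Y=2]  = 8
Without intervention: W = -B + 5  [with B=4]  = 1; E = W·Y  [with W=1, Y=2]  = 2.
Change = 8 − 2 = 6.

6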